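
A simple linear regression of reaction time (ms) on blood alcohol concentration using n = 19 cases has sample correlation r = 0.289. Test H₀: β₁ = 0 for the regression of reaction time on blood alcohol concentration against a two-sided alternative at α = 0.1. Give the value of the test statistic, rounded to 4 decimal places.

t = 1.2447

t = r·√(n − 2)/√(1 − r²) = 0.289·√17/√0.916479 = 1.2447.
df = n − 2 = 17.
Two-sided p ≈ 0.2301, which is ≥ 0.1, so fail to reject H₀.
The data do not give significant evidence of a linear association between blood alcohol concentration and reaction time.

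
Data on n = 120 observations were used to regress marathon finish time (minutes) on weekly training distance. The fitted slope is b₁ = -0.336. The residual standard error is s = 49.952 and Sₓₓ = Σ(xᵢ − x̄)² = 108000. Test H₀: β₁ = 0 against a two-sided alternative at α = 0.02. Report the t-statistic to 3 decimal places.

t = -2.211

SE(b₁) = s/√Sₓₓ = 49.952/√108000 = 0.151999.
t = -0.336 / 0.151999 = -2.211.
df = n − 2 = 118.
Two-sided p ≈ 0.0290, which is ≥ 0.02, so fail to reject H₀.
The data do not give significant evidence of an association between weekly training distance and marathon finish time.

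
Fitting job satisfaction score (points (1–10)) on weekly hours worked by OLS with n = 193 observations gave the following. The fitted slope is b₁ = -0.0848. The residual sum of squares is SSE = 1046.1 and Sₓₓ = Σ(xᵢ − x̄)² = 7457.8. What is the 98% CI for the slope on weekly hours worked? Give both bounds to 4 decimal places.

MSE = SSE/(n − 2) = 1046.1/191 = 5.47696.
SE(b₁) = √(MSE/Sₓₓ) = √(5.47696/7457.8) = 0.0270997.
df = n − 2 = 191.
t* = t_{0.01, 191} = 2.34603.
Margin = t* × SE = 2.34603 × 0.0270997 = 0.063577.
CI: -0.0848 ± 0.063577 → (-0.1484, -0.0212).
With 98% confidence, each one-unit increase in weekly hours worked is associated with a change of between -0.1484 and -0.0212 points (1–10) in job satisfaction score.

(-0.1484, -0.0212)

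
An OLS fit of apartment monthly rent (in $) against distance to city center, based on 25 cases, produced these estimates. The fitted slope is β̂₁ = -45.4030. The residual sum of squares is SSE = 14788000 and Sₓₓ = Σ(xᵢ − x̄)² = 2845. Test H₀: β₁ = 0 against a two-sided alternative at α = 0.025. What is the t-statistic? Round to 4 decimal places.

t = -3.0202

MSE = SSE/(n − 2) = 14788000/23 = 642957.
SE(β̂₁) = √(MSE/Sₓₓ) = √(642957/2845) = 15.0331.
t = -45.4030 / 15.0331 = -3.0202.
df = n − 2 = 23.
Two-sided p ≈ 0.0061, which is < 0.025, so reject H₀.
There is evidence that distance to city center is associated with apartment monthly rent.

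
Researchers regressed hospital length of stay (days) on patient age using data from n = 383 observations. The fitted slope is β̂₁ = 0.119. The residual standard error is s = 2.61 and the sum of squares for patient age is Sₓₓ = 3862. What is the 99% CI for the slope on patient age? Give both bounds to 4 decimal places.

(0.0103, 0.2277)

SE(β̂₁) = s/√Sₓₓ = 2.61/√3862 = 0.0419986.
df = n − 2 = 381.
t* = t_{0.005, 381} = 2.588795.
Margin = t* × SE = 2.588795 × 0.0419986 = 0.108726.
CI: 0.119 ± 0.108726 → (0.0103, 0.2277).
With 99% confidence, each one-unit increase in patient age is associated with a change of between 0.0103 and 0.2277 days in hospital length of stay.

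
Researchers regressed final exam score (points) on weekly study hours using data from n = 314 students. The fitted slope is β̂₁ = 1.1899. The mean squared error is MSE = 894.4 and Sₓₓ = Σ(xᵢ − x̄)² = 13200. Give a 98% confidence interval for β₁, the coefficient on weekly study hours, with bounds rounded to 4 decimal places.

(0.5812, 1.7986)

SE(β̂₁) = √(MSE/Sₓₓ) = √(894.4/13200) = 0.260303.
df = n − 2 = 312.
t* = t_{0.01, 312} = 2.338359.
Margin = t* × SE = 2.338359 × 0.260303 = 0.608682.
CI: 1.1899 ± 0.608682 → (0.5812, 1.7986).
With 98% confidence, each one-unit increase in weekly study hours is associated with a change of between 0.5812 and 1.7986 points in final exam score.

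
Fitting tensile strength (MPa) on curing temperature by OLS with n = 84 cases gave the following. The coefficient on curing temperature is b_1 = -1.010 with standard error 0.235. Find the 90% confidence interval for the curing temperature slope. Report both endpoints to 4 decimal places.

(-1.4010, -0.6190)

df = n − 2 = 84 − 2 = 82.
t* = t_{0.05, 82} = 1.663649.
Margin = t* × SE = 1.663649 × 0.235 = 0.390958.
CI: -1.010 ± 0.390958 → (-1.4010, -0.6190).
With 90% confidence, each one-unit increase in curing temperature is associated with a change of between -1.4010 and -0.6190 MPa in tensile strength.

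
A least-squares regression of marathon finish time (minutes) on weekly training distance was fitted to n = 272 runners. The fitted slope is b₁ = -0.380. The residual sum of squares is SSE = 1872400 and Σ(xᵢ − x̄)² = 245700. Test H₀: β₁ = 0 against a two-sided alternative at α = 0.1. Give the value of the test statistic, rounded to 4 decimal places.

t = -2.2619

MSE = SSE/(n − 2) = 1872400/270 = 6934.81.
SE(b₁) = √(MSE/Sₓₓ) = √(6934.81/245700) = 0.168002.
t = -0.380 / 0.168002 = -2.2619.
df = n − 2 = 270.
Two-sided p ≈ 0.0245, which is < 0.1, so reject H₀.
There is evidence that weekly training distance is associated with marathon finish time.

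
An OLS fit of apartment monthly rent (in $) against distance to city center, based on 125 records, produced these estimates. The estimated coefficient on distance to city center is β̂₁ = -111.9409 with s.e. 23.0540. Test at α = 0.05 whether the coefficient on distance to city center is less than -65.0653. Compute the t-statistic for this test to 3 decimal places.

t = -2.033

H₀: β₁ = -65.0653 vs H₁: β₁ < -65.0653.
t = (β̂₁ − β₁⁰)/SE = (-111.9409 − (-65.0653)) / 23.0540 = -2.033.
df = n − 2 = 125 − 2 = 123.
One-sided p ≈ 0.0221, which is < 0.05, so reject H₀.
There is evidence that the true slope on distance to city center is below -65.0653 $ per unit.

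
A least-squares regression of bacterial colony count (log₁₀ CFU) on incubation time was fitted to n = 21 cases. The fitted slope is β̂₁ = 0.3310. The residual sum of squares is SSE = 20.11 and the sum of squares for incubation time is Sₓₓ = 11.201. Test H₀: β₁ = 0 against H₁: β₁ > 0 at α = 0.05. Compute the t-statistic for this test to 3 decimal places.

MSE = SSE/(n − 2) = 20.11/19 = 1.05842.
SE(β̂₁) = √(MSE/Sₓₓ) = √(1.05842/11.201) = 0.307398.
t = 0.3310 / 0.307398 = 1.077.
df = n − 2 = 19.
One-sided p ≈ 0.1475, which is ≥ 0.05, so fail to reject H₀.
The data do not give significant evidence that the true slope on incubation time is positive.

t = 1.077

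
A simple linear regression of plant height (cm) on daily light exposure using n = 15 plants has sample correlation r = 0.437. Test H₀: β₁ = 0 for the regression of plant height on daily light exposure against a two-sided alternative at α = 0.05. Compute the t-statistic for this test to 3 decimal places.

t = 1.752

t = r·√(n − 2)/√(1 − r²) = 0.437·√13/√0.809031 = 1.752.
df = n − 2 = 13.
Two-sided p ≈ 0.1034, which is ≥ 0.05, so fail to reject H₀.
The data do not give significant evidence of a linear association between daily light exposure and plant height.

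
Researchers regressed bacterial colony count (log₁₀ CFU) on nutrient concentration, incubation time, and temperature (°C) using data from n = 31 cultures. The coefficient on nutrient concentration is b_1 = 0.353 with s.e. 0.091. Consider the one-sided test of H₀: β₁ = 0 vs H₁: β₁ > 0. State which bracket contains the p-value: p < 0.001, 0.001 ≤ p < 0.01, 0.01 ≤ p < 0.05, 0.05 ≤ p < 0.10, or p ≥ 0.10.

p < 0.001

t = 0.353 / 0.091 = 3.879.
df = n − k − 1 = 31 − 3 − 1 = 27.
One-sided p = P(T_{27} > t) ≈ 0.0003.
So p < 0.001.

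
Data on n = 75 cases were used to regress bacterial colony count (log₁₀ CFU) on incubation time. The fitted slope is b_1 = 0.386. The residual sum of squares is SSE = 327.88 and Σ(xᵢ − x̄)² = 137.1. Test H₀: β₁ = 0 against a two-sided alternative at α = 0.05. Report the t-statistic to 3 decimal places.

MSE = SSE/(n − 2) = 327.88/73 = 4.49151.
SE(b_1) = √(MSE/Sₓₓ) = √(4.49151/137.1) = 0.180999.
t = 0.386 / 0.180999 = 2.133.
df = n − 2 = 73.
Two-sided p ≈ 0.0363, which is < 0.05, so reject H₀.
There is evidence that incubation time is associated with bacterial colony count.

t = 2.133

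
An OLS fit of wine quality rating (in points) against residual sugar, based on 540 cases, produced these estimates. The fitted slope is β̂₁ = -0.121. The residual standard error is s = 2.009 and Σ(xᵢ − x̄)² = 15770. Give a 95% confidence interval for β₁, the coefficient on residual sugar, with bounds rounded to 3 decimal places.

(-0.152, -0.090)

SE(β̂₁) = s/√Sₓₓ = 2.009/√15770 = 0.0159979.
df = n − 2 = 538.
t* = t_{0.025, 538} = 1.964383.
Margin = t* × SE = 1.964383 × 0.0159979 = 0.03143.
CI: -0.121 ± 0.03143 → (-0.152, -0.090).
With 95% confidence, each one-unit increase in residual sugar is associated with a change of between -0.152 and -0.090 points in wine quality rating.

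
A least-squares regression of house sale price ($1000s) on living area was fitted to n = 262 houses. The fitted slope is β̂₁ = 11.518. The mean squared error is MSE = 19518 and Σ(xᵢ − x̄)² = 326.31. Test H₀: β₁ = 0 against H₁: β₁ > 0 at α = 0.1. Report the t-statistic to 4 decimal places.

t = 1.4893

SE(β̂₁) = √(MSE/Sₓₓ) = √(19518/326.31) = 7.73397.
t = 11.518 / 7.73397 = 1.4893.
df = n − 2 = 260.
One-sided p ≈ 0.0688, which is < 0.1, so reject H₀.
There is evidence that the true slope on living area is positive.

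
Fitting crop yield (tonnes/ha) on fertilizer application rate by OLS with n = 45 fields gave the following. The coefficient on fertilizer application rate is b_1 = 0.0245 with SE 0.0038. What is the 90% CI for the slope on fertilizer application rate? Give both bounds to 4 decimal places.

df = n − 2 = 45 − 2 = 43.
t* = t_{0.05, 43} = 1.681071.
Margin = t* × SE = 1.681071 × 0.0038 = 0.006388.
CI: 0.0245 ± 0.006388 → (0.0181, 0.0309).
With 90% confidence, each one-unit increase in fertilizer application rate is associated with a change of between 0.0181 and 0.0309 tonnes/ha in crop yield.

(0.0181, 0.0309)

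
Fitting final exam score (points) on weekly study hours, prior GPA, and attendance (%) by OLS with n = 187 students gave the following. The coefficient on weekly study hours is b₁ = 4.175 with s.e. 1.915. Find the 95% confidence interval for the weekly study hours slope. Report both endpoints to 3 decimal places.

(0.397, 7.953)

df = n − k − 1 = 187 − 3 − 1 = 183.
t* = t_{0.025, 183} = 1.973012.
Margin = t* × SE = 1.973012 × 1.915 = 3.77832.
CI: 4.175 ± 3.77832 → (0.397, 7.953).
With 95% confidence, each one-unit increase in weekly study hours is associated with a change of between 0.397 and 7.953 points in final exam score, holding the other predictors fixed.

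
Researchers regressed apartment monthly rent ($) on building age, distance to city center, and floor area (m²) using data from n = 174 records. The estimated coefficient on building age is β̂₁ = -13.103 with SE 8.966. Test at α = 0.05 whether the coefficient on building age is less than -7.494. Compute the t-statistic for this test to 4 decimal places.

H₀: β₁ = -7.494 vs H₁: β₁ < -7.494.
t = (β̂₁ − β₁⁰)/SE = (-13.103 − (-7.494)) / 8.966 = -0.6256.
df = n − k − 1 = 174 − 3 − 1 = 170.
One-sided p ≈ 0.2662, which is ≥ 0.05, so fail to reject H₀.
The data do not give significant evidence that the true slope on building age is below -7.494 $ per unit, holding the other predictors fixed.

t = -0.6256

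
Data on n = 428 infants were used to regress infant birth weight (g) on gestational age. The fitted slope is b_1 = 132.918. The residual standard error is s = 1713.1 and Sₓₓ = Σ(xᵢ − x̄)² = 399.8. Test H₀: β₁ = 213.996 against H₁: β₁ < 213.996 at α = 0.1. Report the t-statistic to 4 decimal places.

t = -0.9463

SE(b_1) = s/√Sₓₓ = 1713.1/√399.8 = 85.6764.
t = (132.918 − 213.996) / 85.6764 = -0.9463.
df = n − 2 = 426.
One-sided p ≈ 0.1723, which is ≥ 0.1, so fail to reject H₀.
The data do not give significant evidence that the true slope on gestational age is below 213.996 g per unit.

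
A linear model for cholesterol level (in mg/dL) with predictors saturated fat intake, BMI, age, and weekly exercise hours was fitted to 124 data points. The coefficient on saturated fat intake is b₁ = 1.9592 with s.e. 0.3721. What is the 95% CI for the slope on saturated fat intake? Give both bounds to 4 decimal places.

df = n − k − 1 = 124 − 4 − 1 = 119.
t* = t_{0.025, 119} = 1.9801.
Margin = t* × SE = 1.9801 × 0.3721 = 0.736795.
CI: 1.9592 ± 0.736795 → (1.2224, 2.6960).
With 95% confidence, each one-unit increase in saturated fat intake is associated with a change of between 1.2224 and 2.6960 mg/dL in cholesterol level, holding the other predictors fixed.

(1.2224, 2.6960)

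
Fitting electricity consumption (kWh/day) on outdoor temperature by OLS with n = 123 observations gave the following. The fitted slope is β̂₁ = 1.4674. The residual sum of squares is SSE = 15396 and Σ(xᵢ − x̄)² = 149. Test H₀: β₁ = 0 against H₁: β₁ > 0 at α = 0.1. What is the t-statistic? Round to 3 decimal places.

t = 1.588

MSE = SSE/(n − 2) = 15396/121 = 127.24.
SE(β̂₁) = √(MSE/Sₓₓ) = √(127.24/149) = 0.924098.
t = 1.4674 / 0.924098 = 1.588.
df = n − 2 = 121.
One-sided p ≈ 0.0575, which is < 0.1, so reject H₀.
There is evidence that the true slope on outdoor temperature is positive.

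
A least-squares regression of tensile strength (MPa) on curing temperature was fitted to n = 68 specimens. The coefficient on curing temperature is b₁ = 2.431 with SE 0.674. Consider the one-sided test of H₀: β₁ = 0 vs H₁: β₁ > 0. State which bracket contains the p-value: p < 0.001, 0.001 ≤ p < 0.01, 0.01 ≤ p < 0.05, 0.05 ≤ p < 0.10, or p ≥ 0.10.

t = 2.431 / 0.674 = 3.607.
df = n − 2 = 68 − 2 = 66.
One-sided p = P(T_{66} > t) ≈ 0.0003.
So p < 0.001.

p < 0.001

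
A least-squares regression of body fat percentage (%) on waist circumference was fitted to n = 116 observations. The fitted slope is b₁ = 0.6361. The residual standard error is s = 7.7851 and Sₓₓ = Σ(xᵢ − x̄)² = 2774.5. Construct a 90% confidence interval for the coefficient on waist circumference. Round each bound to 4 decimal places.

SE(b₁) = s/√Sₓₓ = 7.7851/√2774.5 = 0.147799.
df = n − 2 = 114.
t* = t_{0.05, 114} = 1.65833.
Margin = t* × SE = 1.65833 × 0.147799 = 0.245100.
CI: 0.6361 ± 0.245100 → (0.3910, 0.8812).
With 90% confidence, each one-unit increase in waist circumference is associated with a change of between 0.3910 and 0.8812 % in body fat percentage.

(0.3910, 0.8812)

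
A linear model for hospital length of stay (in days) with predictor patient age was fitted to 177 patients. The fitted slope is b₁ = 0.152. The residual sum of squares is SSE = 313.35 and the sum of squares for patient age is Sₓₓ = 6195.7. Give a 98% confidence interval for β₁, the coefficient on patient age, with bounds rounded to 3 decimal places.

(0.112, 0.192)

MSE = SSE/(n − 2) = 313.35/175 = 1.79057.
SE(b₁) = √(MSE/Sₓₓ) = √(1.79057/6195.7) = 0.0170001.
df = n − 2 = 175.
t* = t_{0.01, 175} = 2.347845.
Margin = t* × SE = 2.347845 × 0.0170001 = 0.03991.
CI: 0.152 ± 0.03991 → (0.112, 0.192).
With 98% confidence, each one-unit increase in patient age is associated with a change of between 0.112 and 0.192 days in hospital length of stay.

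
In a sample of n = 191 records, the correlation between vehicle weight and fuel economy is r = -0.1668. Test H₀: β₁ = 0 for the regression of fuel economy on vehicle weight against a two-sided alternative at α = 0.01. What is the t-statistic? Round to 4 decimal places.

t = r·√(n − 2)/√(1 − r²) = -0.1668·√189/√0.972178 = -2.3257.
df = n − 2 = 189.
Two-sided p ≈ 0.0211, which is ≥ 0.01, so fail to reject H₀.
The data do not give significant evidence of a linear association between vehicle weight and fuel economy.

t = -2.3257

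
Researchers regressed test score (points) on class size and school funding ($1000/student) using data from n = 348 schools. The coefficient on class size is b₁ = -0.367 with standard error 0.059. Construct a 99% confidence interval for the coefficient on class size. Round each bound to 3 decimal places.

df = n − k − 1 = 348 − 2 − 1 = 345.
t* = t_{0.005, 345} = 2.590155.
Margin = t* × SE = 2.590155 × 0.059 = 0.15282.
CI: -0.367 ± 0.15282 → (-0.520, -0.214).
With 99% confidence, each one-unit increase in class size is associated with a change of between -0.520 and -0.214 points in test score, holding the other predictors fixed.

(-0.520, -0.214)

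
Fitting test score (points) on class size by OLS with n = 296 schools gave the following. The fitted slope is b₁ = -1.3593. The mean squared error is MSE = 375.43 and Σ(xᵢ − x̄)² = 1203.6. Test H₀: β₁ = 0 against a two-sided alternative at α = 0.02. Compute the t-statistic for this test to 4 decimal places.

SE(b₁) = √(MSE/Sₓₓ) = √(375.43/1203.6) = 0.5585.
t = -1.3593 / 0.5585 = -2.4338.
df = n − 2 = 294.
Two-sided p ≈ 0.0155, which is < 0.02, so reject H₀.
There is evidence that class size is associated with test score.

t = -2.4338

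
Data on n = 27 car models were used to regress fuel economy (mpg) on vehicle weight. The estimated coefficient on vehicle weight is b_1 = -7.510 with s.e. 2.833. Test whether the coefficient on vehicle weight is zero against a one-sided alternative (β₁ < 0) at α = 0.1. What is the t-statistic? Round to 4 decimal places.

H₀: β₁ = 0 vs H₁: β₁ < 0.
t = (b_1 − β₁⁰)/SE = -7.510 / 2.833 = -2.6509.
df = n − 2 = 27 − 2 = 25.
One-sided p ≈ 0.0069, which is < 0.1, so reject H₀.
There is evidence that the true slope on vehicle weight is negative.

t = -2.6509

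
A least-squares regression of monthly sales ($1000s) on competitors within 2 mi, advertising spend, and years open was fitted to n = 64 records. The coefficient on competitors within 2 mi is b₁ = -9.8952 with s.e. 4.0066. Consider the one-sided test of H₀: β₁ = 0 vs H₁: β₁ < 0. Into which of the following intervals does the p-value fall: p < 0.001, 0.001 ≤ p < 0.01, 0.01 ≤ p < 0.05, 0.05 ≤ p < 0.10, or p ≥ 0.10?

t = -9.8952 / 4.0066 = -2.470.
df = n − k − 1 = 64 − 3 − 1 = 60.
One-sided p = P(T_{60} < t) ≈ 0.0082.
So 0.001 ≤ p < 0.01.

0.001 ≤ p < 0.01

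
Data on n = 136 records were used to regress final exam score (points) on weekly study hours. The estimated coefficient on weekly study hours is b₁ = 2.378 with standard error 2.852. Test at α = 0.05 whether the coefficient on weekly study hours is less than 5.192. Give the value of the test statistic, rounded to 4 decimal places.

H₀: β₁ = 5.192 vs H₁: β₁ < 5.192.
t = (b₁ − β₁⁰)/SE = (2.378 − 5.192) / 2.852 = -0.9867.
df = n − 2 = 136 − 2 = 134.
One-sided p ≈ 0.1628, which is ≥ 0.05, so fail to reject H₀.
The data do not give significant evidence that the true slope on weekly study hours is below 5.192 points per unit.

t = -0.9867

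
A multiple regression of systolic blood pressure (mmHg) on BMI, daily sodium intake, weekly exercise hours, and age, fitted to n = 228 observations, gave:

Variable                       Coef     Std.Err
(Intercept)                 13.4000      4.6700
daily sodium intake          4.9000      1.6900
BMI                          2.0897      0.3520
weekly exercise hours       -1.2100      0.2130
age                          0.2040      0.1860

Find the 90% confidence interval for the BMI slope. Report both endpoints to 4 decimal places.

(1.5083, 2.6711)

Read off: b = 2.0897, SE = 0.3520 for BMI.
df = n − k − 1 = 228 − 4 − 1 = 223.
t* = t_{0.05, 223} = 1.651715.
Margin = t* × SE = 1.651715 × 0.3520 = 0.581404.
CI: 2.0897 ± 0.581404 → (1.5083, 2.6711).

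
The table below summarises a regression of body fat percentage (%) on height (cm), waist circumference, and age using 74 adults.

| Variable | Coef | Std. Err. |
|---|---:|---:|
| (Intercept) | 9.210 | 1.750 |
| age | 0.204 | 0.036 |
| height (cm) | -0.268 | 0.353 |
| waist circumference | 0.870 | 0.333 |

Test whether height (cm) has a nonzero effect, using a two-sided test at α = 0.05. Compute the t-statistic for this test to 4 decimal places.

Read off: b = -0.268, SE = 0.353 for height (cm).
H₀: β₁ = 0 vs H₁: β₁ ≠ 0.
t = -0.268 / 0.353 = -0.7592.
df = n − k − 1 = 74 − 3 − 1 = 70.
Two-sided p ≈ 0.4503, which is ≥ 0.05, so fail to reject H₀.
The data do not give significant evidence of an association between height (cm) and body fat percentage, after adjusting for the other predictors.

t = -0.7592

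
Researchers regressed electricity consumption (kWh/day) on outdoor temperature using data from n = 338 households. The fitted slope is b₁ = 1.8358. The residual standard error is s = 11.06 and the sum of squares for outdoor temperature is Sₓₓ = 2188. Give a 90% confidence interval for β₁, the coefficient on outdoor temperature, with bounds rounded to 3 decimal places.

(1.446, 2.226)

SE(b₁) = s/√Sₓₓ = 11.06/√2188 = 0.236446.
df = n − 2 = 336.
t* = t_{0.05, 336} = 1.649401.
Margin = t* × SE = 1.649401 × 0.236446 = 0.38999.
CI: 1.8358 ± 0.38999 → (1.446, 2.226).
With 90% confidence, each one-unit increase in outdoor temperature is associated with a change of between 1.446 and 2.226 kWh/day in electricity consumption.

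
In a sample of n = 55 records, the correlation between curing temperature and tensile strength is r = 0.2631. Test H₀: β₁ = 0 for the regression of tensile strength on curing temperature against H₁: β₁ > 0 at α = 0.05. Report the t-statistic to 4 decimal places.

t = 1.9853

t = r·√(n − 2)/√(1 − r²) = 0.2631·√53/√0.930778 = 1.9853.
df = n − 2 = 53.
One-sided p ≈ 0.0261, which is < 0.05, so reject H₀.
There is evidence of a linear association between curing temperature and tensile strength.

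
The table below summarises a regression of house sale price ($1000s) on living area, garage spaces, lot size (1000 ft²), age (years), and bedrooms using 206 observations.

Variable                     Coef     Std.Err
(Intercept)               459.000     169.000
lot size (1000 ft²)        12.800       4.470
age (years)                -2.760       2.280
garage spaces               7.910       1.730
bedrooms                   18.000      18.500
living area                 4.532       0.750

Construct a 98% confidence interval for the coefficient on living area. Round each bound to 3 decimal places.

(2.773, 6.291)

Read off: b = 4.532, SE = 0.750 for living area.
df = n − k − 1 = 206 − 5 − 1 = 200.
t* = t_{0.01, 200} = 2.345137.
Margin = t* × SE = 2.345137 × 0.750 = 1.75885.
CI: 4.532 ± 1.75885 → (2.773, 6.291).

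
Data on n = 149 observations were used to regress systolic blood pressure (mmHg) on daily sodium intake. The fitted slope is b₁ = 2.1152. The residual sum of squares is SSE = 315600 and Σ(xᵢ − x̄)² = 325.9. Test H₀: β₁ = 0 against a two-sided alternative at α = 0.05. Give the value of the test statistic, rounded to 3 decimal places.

MSE = SSE/(n − 2) = 315600/147 = 2146.94.
SE(b₁) = √(MSE/Sₓₓ) = √(2146.94/325.9) = 2.56666.
t = 2.1152 / 2.56666 = 0.824.
df = n − 2 = 147.
Two-sided p ≈ 0.4112, which is ≥ 0.05, so fail to reject H₀.
The data do not give significant evidence of an association between daily sodium intake and systolic blood pressure.

t = 0.824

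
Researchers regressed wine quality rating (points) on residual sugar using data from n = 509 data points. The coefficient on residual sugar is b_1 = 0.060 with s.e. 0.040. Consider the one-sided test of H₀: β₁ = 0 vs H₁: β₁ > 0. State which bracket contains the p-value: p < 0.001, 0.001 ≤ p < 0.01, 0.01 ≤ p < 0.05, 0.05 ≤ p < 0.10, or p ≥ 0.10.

t = 0.060 / 0.040 = 1.500.
df = n − 2 = 509 − 2 = 507.
One-sided p = P(T_{507} > t) ≈ 0.0671.
So 0.05 ≤ p < 0.10.

0.05 ≤ p < 0.10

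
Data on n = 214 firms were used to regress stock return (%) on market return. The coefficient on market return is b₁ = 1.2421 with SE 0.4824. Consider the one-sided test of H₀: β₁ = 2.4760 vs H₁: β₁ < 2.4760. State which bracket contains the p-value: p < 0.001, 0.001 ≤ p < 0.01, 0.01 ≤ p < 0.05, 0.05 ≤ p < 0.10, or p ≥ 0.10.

0.001 ≤ p < 0.01

t = (1.2421 − 2.4760) / 0.4824 = -2.558.
df = n − 2 = 214 − 2 = 212.
One-sided p = P(T_{212} < t) ≈ 0.0056.
So 0.001 ≤ p < 0.01.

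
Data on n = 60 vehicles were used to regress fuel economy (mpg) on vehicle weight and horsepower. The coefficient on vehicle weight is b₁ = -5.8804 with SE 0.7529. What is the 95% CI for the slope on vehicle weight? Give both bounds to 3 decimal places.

df = n − k − 1 = 60 − 2 − 1 = 57.
t* = t_{0.025, 57} = 2.002465.
Margin = t* × SE = 2.002465 × 0.7529 = 1.50766.
CI: -5.8804 ± 1.50766 → (-7.388, -4.373).
With 95% confidence, each one-unit increase in vehicle weight is associated with a change of between -7.388 and -4.373 mpg in fuel economy, holding the other predictors fixed.

(-7.388, -4.373)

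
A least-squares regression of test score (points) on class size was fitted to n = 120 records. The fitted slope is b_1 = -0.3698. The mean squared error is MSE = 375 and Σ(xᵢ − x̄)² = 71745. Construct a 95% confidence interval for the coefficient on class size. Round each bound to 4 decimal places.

SE(b_1) = √(MSE/Sₓₓ) = √(375/71745) = 0.0722969.
df = n − 2 = 118.
t* = t_{0.025, 118} = 1.980272.
Margin = t* × SE = 1.980272 × 0.0722969 = 0.143168.
CI: -0.3698 ± 0.143168 → (-0.5130, -0.2266).
With 95% confidence, each one-unit increase in class size is associated with a change of between -0.5130 and -0.2266 points in test score.

(-0.5130, -0.2266)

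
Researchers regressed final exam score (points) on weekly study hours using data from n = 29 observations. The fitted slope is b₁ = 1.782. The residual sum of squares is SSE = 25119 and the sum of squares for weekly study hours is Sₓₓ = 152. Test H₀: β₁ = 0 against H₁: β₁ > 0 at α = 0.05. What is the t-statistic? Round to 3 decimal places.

MSE = SSE/(n − 2) = 25119/27 = 930.333.
SE(b₁) = √(MSE/Sₓₓ) = √(930.333/152) = 2.47399.
t = 1.782 / 2.47399 = 0.720.
df = n − 2 = 27.
One-sided p ≈ 0.2388, which is ≥ 0.05, so fail to reject H₀.
The data do not give significant evidence that the true slope on weekly study hours is positive.

t = 0.720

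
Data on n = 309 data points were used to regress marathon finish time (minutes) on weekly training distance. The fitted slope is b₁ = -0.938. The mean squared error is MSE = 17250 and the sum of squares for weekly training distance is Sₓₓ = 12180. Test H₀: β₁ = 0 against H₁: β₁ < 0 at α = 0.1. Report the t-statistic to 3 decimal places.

t = -0.788

SE(b₁) = √(MSE/Sₓₓ) = √(17250/12180) = 1.19007.
t = -0.938 / 1.19007 = -0.788.
df = n − 2 = 307.
One-sided p ≈ 0.2156, which is ≥ 0.1, so fail to reject H₀.
The data do not give significant evidence that the true slope on weekly training distance is negative.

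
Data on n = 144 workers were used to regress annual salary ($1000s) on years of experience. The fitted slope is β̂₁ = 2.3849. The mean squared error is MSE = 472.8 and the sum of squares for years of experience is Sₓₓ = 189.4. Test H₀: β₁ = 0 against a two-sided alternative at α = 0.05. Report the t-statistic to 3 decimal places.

SE(β̂₁) = √(MSE/Sₓₓ) = √(472.8/189.4) = 1.57997.
t = 2.3849 / 1.57997 = 1.509.
df = n − 2 = 142.
Two-sided p ≈ 0.1334, which is ≥ 0.05, so fail to reject H₀.
The data do not give significant evidence of an association between years of experience and annual salary.

t = 1.509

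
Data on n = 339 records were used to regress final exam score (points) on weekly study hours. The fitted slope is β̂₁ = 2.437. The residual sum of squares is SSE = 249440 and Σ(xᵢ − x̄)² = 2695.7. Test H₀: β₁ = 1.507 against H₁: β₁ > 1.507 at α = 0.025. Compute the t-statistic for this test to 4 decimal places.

MSE = SSE/(n − 2) = 249440/337 = 740.178.
SE(β̂₁) = √(MSE/Sₓₓ) = √(740.178/2695.7) = 0.524001.
t = (2.437 − 1.507) / 0.524001 = 1.7748.
df = n − 2 = 337.
One-sided p ≈ 0.0384, which is ≥ 0.025, so fail to reject H₀.
The data do not give significant evidence that the true slope on weekly study hours exceeds 1.507 points per unit.

t = 1.7748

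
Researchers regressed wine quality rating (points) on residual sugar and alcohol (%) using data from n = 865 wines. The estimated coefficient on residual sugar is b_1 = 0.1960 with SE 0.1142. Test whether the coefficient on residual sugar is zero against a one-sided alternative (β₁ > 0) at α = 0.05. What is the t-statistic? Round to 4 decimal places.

t = 1.7163

H₀: β₁ = 0 vs H₁: β₁ > 0.
t = (b_1 − β₁⁰)/SE = 0.1960 / 0.1142 = 1.7163.
df = n − k − 1 = 865 − 2 − 1 = 862.
One-sided p ≈ 0.0432, which is < 0.05, so reject H₀.
There is evidence that the true slope on residual sugar is positive, holding the other predictors fixed.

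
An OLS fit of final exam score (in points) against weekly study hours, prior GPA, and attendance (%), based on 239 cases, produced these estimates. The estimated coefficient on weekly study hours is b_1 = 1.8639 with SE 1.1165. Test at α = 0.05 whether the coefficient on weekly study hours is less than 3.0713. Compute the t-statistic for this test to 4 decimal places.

t = -1.0814

H₀: β₁ = 3.0713 vs H₁: β₁ < 3.0713.
t = (b_1 − β₁⁰)/SE = (1.8639 − 3.0713) / 1.1165 = -1.0814.
df = n − k − 1 = 239 − 3 − 1 = 235.
One-sided p ≈ 0.1403, which is ≥ 0.05, so fail to reject H₀.
The data do not give significant evidence that the true slope on weekly study hours is below 3.0713 points per unit, holding the other predictors fixed.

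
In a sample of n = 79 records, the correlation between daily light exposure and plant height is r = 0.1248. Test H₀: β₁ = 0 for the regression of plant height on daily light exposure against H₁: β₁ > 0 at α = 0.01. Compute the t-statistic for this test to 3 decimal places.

t = 1.104

t = r·√(n − 2)/√(1 − r²) = 0.1248·√77/√0.984425 = 1.104.
df = n − 2 = 77.
One-sided p ≈ 0.1366, which is ≥ 0.01, so fail to reject H₀.
The data do not give significant evidence of a linear association between daily light exposure and plant height.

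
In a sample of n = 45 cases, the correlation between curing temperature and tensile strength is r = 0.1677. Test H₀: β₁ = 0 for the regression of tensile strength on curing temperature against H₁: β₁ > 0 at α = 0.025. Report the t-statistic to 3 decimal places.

t = 1.115

t = r·√(n − 2)/√(1 − r²) = 0.1677·√43/√0.971877 = 1.115.
df = n − 2 = 43.
One-sided p ≈ 0.1354, which is ≥ 0.025, so fail to reject H₀.
The data do not give significant evidence of a linear association between curing temperature and tensile strength.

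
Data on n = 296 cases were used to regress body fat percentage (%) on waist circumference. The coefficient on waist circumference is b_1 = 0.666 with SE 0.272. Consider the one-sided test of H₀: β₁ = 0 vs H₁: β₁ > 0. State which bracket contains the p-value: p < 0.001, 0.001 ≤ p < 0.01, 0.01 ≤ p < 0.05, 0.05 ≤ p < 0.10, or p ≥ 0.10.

0.001 ≤ p < 0.01

t = 0.666 / 0.272 = 2.449.
df = n − 2 = 296 − 2 = 294.
One-sided p = P(T_{294} > t) ≈ 0.0075.
So 0.001 ≤ p < 0.01.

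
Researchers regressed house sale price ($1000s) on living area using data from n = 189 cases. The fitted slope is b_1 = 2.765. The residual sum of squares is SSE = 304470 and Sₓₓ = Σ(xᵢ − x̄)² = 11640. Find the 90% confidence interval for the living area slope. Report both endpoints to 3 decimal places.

(2.147, 3.383)

MSE = SSE/(n − 2) = 304470/187 = 1628.18.
SE(b_1) = √(MSE/Sₓₓ) = √(1628.18/11640) = 0.374003.
df = n − 2 = 187.
t* = t_{0.05, 187} = 1.653043.
Margin = t* × SE = 1.653043 × 0.374003 = 0.61824.
CI: 2.765 ± 0.61824 → (2.147, 3.383).
With 90% confidence, each one-unit increase in living area is associated with a change of between 2.147 and 3.383 $1000s in house sale price.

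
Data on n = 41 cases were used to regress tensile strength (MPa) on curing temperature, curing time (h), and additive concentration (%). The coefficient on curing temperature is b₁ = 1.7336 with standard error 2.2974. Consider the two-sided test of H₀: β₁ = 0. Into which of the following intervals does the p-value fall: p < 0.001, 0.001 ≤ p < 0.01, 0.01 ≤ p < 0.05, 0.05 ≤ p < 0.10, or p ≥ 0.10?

p ≥ 0.10

t = 1.7336 / 2.2974 = 0.755.
df = n − k − 1 = 41 − 3 − 1 = 37.
Two-sided p = 2·P(T_{37} > |t|) ≈ 0.4553.
So p ≥ 0.10.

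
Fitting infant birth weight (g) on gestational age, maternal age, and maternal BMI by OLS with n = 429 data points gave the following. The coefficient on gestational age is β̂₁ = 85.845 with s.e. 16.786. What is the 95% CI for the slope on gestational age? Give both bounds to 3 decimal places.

(52.851, 118.839)

df = n − k − 1 = 429 − 3 − 1 = 425.
t* = t_{0.025, 425} = 1.965561.
Margin = t* × SE = 1.965561 × 16.786 = 32.99391.
CI: 85.845 ± 32.99391 → (52.851, 118.839).
With 95% confidence, each one-unit increase in gestational age is associated with a change of between 52.851 and 118.839 g in infant birth weight, holding the other predictors fixed.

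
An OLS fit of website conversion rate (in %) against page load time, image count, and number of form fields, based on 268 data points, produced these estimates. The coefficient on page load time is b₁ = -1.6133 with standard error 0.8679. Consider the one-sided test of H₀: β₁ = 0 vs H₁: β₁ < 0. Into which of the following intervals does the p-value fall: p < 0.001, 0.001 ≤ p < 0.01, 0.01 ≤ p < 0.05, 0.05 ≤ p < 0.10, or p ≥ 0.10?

0.01 ≤ p < 0.05

t = -1.6133 / 0.8679 = -1.859.
df = n − k − 1 = 268 − 3 − 1 = 264.
One-sided p = P(T_{264} < t) ≈ 0.0321.
So 0.01 ≤ p < 0.05.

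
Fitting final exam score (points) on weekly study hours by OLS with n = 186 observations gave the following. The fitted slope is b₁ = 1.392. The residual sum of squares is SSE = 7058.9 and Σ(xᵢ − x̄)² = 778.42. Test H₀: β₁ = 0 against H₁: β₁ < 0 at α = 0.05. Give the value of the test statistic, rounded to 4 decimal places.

t = 6.2703

MSE = SSE/(n − 2) = 7058.9/184 = 38.3636.
SE(b₁) = √(MSE/Sₓₓ) = √(38.3636/778.42) = 0.222.
t = 1.392 / 0.222 = 6.2703.
df = n − 2 = 184.
One-sided p ≈ 1.0000, which is ≥ 0.05, so fail to reject H₀.
The data do not give significant evidence that the true slope on weekly study hours is negative.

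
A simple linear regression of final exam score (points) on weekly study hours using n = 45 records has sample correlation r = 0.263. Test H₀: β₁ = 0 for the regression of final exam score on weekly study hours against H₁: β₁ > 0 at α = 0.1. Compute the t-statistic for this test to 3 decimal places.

t = r·√(n − 2)/√(1 − r²) = 0.263·√43/√0.930831 = 1.788.
df = n − 2 = 43.
One-sided p ≈ 0.0405, which is < 0.1, so reject H₀.
There is evidence of a linear association between weekly study hours and final exam score.

t = 1.788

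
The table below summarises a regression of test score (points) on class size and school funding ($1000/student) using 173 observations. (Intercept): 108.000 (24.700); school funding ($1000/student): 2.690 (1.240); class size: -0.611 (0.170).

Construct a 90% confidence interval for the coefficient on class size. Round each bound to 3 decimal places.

(-0.892, -0.330)

Read off: b = -0.611, SE = 0.170 for class size.
df = n − k − 1 = 173 − 2 − 1 = 170.
t* = t_{0.05, 170} = 1.653866.
Margin = t* × SE = 1.653866 × 0.170 = 0.28116.
CI: -0.611 ± 0.28116 → (-0.892, -0.330).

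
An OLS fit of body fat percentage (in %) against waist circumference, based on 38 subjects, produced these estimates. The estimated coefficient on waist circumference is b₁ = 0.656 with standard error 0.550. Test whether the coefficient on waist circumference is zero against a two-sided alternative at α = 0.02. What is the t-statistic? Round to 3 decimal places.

t = 1.193

H₀: β₁ = 0 vs H₁: β₁ ≠ 0.
t = (b₁ − β₁⁰)/SE = 0.656 / 0.550 = 1.193.
df = n − 2 = 38 − 2 = 36.
Two-sided p ≈ 0.2408, which is ≥ 0.02, so fail to reject H₀.
The data do not give significant evidence of an association between waist circumference and body fat percentage.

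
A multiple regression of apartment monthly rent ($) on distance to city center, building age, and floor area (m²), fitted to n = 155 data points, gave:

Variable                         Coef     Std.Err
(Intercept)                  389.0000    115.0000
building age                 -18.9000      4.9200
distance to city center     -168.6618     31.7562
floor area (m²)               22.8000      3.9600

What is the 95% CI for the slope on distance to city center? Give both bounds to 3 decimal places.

Read off: b = -168.6618, SE = 31.7562 for distance to city center.
df = n − k − 1 = 155 − 3 − 1 = 151.
t* = t_{0.025, 151} = 1.975799.
Margin = t* × SE = 1.975799 × 31.7562 = 62.74387.
CI: -168.6618 ± 62.74387 → (-231.406, -105.918).

(-231.406, -105.918)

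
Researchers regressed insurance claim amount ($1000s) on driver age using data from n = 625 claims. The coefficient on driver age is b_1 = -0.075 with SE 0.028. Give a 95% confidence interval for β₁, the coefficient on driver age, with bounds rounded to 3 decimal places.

df = n − 2 = 625 − 2 = 623.
t* = t_{0.025, 623} = 1.963779.
Margin = t* × SE = 1.963779 × 0.028 = 0.05499.
CI: -0.075 ± 0.05499 → (-0.130, -0.020).
With 95% confidence, each one-unit increase in driver age is associated with a change of between -0.130 and -0.020 $1000s in insurance claim amount.

(-0.130, -0.020)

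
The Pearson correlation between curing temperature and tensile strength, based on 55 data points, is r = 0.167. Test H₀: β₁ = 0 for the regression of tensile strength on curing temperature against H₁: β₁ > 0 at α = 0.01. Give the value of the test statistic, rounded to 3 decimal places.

t = 1.233

t = r·√(n − 2)/√(1 − r²) = 0.167·√53/√0.972111 = 1.233.
df = n − 2 = 53.
One-sided p ≈ 0.1115, which is ≥ 0.01, so fail to reject H₀.
The data do not give significant evidence of a linear association between curing temperature and tensile strength.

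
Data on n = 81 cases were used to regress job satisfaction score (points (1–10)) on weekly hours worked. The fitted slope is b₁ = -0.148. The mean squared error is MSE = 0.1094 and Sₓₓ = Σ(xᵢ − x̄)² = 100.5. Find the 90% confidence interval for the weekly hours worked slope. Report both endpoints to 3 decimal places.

SE(b₁) = √(MSE/Sₓₓ) = √(0.1094/100.5) = 0.0329933.
df = n − 2 = 79.
t* = t_{0.05, 79} = 1.664371.
Margin = t* × SE = 1.664371 × 0.0329933 = 0.05491.
CI: -0.148 ± 0.05491 → (-0.203, -0.093).
With 90% confidence, each one-unit increase in weekly hours worked is associated with a change of between -0.203 and -0.093 points (1–10) in job satisfaction score.

(-0.203, -0.093)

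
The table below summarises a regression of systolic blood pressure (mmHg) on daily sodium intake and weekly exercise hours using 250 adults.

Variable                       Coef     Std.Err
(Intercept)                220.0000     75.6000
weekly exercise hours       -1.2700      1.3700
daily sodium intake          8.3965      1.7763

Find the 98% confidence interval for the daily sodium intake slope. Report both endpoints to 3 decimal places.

Read off: b = 8.3965, SE = 1.7763 for daily sodium intake.
df = n − k − 1 = 250 − 2 − 1 = 247.
t* = t_{0.01, 247} = 2.34154.
Margin = t* × SE = 2.34154 × 1.7763 = 4.15928.
CI: 8.3965 ± 4.15928 → (4.237, 12.556).

(4.237, 12.556)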